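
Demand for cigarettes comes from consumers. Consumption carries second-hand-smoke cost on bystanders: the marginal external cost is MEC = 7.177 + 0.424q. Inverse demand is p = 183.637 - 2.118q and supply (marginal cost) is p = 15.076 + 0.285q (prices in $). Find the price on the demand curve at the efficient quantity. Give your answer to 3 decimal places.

P = $62.727

Social marginal benefit = demand − MEC = 176.460 - 2.542q.
Set SMB = MC: 176.460 - 2.542q = 15.076 + 0.285q → q* = 57.0867.
Consumer price on the demand curve at q*: 183.637 − 2.118×57.0867 = 62.7274.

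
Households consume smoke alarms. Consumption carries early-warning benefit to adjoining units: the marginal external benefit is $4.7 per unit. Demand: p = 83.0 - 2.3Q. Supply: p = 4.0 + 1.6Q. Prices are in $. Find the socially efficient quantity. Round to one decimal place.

Q* = 21.5

Social marginal benefit = demand + MEB = 87.7 - 2.3Q.
Set SMB = MC: 87.7 - 2.3Q = 4.0 + 1.6Q → Q* = 21.4615.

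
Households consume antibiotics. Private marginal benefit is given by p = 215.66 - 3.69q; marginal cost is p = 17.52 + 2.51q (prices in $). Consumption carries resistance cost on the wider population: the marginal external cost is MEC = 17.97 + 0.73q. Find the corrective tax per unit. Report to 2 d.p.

tax = $36.95 per unit

Social marginal benefit = demand − MEC = 197.69 - 4.42q.
Set SMB = MC: 197.69 - 4.42q = 17.52 + 2.51q → q* = 25.9986.
The Pigouvian tax equals MEC at q*: 17.97 + 0.73×25.9986 = 36.9490.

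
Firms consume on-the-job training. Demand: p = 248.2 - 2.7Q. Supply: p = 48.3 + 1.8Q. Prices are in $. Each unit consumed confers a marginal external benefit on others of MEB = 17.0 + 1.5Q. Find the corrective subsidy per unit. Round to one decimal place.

Social marginal benefit = demand + MEB = 265.2 - 1.2Q.
Set SMB = MC: 265.2 - 1.2Q = 48.3 + 1.8Q → Q* = 72.3000.
The Pigouvian subsidy equals MEB at Q*: 17.0 + 1.5×72.3000 = 125.4500.

subsidy = $125.5 per unit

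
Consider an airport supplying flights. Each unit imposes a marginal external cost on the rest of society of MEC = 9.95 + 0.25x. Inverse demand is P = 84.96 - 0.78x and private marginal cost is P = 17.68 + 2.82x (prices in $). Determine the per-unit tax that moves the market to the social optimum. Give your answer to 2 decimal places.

tax = $13.67 per unit

Social marginal cost = private MC + MEC = 27.63 + 3.07x.
Set SMC = demand: 27.63 + 3.07x = 84.96 - 0.78x → x* = 14.8909.
The Pigouvian tax equals MEC at x*: 9.95 + 0.25×14.8909 = 13.6727.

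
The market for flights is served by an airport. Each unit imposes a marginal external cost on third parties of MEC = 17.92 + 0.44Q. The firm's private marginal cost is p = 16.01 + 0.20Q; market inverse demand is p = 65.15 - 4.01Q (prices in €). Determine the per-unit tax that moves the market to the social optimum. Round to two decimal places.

Social marginal cost = private MC + MEC = 33.93 + 0.64Q.
Set SMC = demand: 33.93 + 0.64Q = 65.15 - 4.01Q → Q* = 6.7140.
The Pigouvian tax equals MEC at Q*: 17.92 + 0.44×6.7140 = 20.8742.

tax = €20.87 per unit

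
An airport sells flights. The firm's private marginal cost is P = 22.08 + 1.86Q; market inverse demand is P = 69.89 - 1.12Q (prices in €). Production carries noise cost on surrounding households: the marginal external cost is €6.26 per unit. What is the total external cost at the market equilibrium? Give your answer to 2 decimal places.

Market equilibrium (private): 22.08 + 1.86Q = 69.89 - 1.12Q → Q_m = 16.0436.
Total external cost = MEC × Q_m = 6.26 × 16.0436 = 100.4329.

€100.43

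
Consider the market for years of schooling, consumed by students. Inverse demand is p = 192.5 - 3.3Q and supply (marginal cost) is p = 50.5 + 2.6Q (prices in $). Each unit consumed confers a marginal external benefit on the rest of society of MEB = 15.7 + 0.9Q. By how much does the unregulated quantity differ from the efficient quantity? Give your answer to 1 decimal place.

Market equilibrium (private): 50.5 + 2.6Q = 192.5 - 3.3Q → Q_m = 24.0678.
Social marginal benefit = demand + MEB = 208.2 - 2.4Q.
Set SMB = MC: 208.2 - 2.4Q = 50.5 + 2.6Q → Q* = 31.5400.
Gap = |24.0678 − 31.5400| = 7.4722.

7.5 units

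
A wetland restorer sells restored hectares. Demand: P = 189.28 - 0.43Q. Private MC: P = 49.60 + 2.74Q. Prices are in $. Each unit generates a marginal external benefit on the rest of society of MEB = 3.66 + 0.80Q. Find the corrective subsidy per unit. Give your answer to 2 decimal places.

subsidy = $52.04 per unit

Social marginal cost = private MC − MEB = 45.94 + 1.94Q.
Set SMC = demand: 45.94 + 1.94Q = 189.28 - 0.43Q → Q* = 60.4810.
The Pigouvian subsidy equals MEB at Q*: 3.66 + 0.80×60.4810 = 52.0448.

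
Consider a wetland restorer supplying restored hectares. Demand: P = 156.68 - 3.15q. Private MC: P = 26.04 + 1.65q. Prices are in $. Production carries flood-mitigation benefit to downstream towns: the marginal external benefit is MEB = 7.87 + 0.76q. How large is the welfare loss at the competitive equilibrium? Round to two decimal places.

DWL = $100.91

Market equilibrium (private): 26.04 + 1.65q = 156.68 - 3.15q → q_m = 27.2167.
Social marginal cost = private MC − MEB = 18.17 + 0.89q.
Set SMC = demand: 18.17 + 0.89q = 156.68 - 3.15q → q* = 34.2847.
Height of the DWL triangle at q_m is demand(q_m) − SMC(q_m) = MEB(q_m) = 28.5547.
DWL = ½ × 7.0680 × 28.5547 = 100.9123.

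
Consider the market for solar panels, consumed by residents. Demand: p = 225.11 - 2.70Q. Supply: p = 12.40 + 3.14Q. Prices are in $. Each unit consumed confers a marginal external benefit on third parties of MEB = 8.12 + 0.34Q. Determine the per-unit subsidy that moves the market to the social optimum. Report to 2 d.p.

Social marginal benefit = demand + MEB = 233.23 - 2.36Q.
Set SMB = MC: 233.23 - 2.36Q = 12.40 + 3.14Q → Q* = 40.1509.
The Pigouvian subsidy equals MEB at Q*: 8.12 + 0.34×40.1509 = 21.7713.

subsidy = $21.77 per unit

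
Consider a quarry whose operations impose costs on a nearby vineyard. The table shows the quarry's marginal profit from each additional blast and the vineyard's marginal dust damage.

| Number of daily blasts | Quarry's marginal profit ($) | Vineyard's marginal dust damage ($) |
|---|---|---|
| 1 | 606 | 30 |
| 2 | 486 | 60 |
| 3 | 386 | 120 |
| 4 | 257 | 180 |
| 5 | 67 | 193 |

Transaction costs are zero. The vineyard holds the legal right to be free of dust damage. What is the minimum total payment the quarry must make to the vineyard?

Efficient level: marginal profit ≥ marginal dust damage through level 4, so k* = 4.
With the vineyard holding the right, the quarry must at least compensate total damage at k*: 30 + 60 + 120 + 180 = 390.

$390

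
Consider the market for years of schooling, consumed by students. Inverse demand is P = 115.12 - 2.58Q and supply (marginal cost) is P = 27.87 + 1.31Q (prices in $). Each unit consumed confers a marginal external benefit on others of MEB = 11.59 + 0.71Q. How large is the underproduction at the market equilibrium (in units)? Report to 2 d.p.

8.65 units

Market equilibrium (private): 27.87 + 1.31Q = 115.12 - 2.58Q → Q_m = 22.4293.
Social marginal benefit = demand + MEB = 126.71 - 1.87Q.
Set SMB = MC: 126.71 - 1.87Q = 27.87 + 1.31Q → Q* = 31.0818.
Gap = |22.4293 − 31.0818| = 8.6525.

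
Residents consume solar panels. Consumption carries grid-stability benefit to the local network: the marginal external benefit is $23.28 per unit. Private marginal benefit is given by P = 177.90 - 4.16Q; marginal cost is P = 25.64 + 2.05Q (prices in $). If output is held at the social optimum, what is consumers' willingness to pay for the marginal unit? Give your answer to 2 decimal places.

Social marginal benefit = demand + MEB = 201.18 - 4.16Q.
Set SMB = MC: 201.18 - 4.16Q = 25.64 + 2.05Q → Q* = 28.2673.
Consumer price on the demand curve at Q*: 177.90 − 4.16×28.2673 = 60.3080.

P = $60.31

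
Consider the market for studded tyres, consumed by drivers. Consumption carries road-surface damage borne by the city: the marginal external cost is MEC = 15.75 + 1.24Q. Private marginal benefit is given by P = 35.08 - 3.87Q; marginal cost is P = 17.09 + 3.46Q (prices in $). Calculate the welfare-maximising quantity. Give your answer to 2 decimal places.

Social marginal benefit = demand − MEC = 19.33 - 5.11Q.
Set SMB = MC: 19.33 - 5.11Q = 17.09 + 3.46Q → Q* = 0.2614.

Q* = 0.26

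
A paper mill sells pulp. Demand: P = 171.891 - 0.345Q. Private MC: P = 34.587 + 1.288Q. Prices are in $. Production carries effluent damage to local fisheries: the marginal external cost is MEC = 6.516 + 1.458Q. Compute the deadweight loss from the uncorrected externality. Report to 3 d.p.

Market equilibrium (private): 34.587 + 1.288Q = 171.891 - 0.345Q → Q_m = 84.0808.
Social marginal cost = private MC + MEC = 41.103 + 2.746Q.
Set SMC = demand: 41.103 + 2.746Q = 171.891 - 0.345Q → Q* = 42.3125.
Between Q* and Q_m the wedge SMC − demand runs linearly from 0 to MEC(Q_m), so the loss is a triangle.
DWL = ½ × 41.7683 × 129.1059 = 2696.2670.

DWL = $2696.267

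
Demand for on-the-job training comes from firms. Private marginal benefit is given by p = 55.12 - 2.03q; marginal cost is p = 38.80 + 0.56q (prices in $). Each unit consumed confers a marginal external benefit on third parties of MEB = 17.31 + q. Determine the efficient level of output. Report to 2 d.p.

Social marginal benefit = demand + MEB = 72.43 - 1.03q.
Set SMB = MC: 72.43 - 1.03q = 38.80 + 0.56q → q* = 21.1509.

q* = 21.15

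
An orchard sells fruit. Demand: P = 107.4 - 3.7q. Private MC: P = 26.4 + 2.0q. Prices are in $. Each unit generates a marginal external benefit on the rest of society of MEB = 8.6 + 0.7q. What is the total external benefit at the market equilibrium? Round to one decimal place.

$192.9

Market equilibrium (private): 26.4 + 2.0q = 107.4 - 3.7q → q_m = 14.2105.
Total external benefit = ∫₀^{q_m} (8.6 + 0.7q) dq = 8.6×14.2105 + ½×0.7×14.2105² = 192.8887.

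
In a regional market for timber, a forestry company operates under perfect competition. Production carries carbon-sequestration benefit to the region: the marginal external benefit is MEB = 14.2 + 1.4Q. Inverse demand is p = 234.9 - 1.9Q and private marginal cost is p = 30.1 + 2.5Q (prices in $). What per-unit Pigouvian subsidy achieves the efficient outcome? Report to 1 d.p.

Social marginal cost = private MC − MEB = 15.9 + 1.1Q.
Set SMC = demand: 15.9 + 1.1Q = 234.9 - 1.9Q → Q* = 73.0000.
The Pigouvian subsidy equals MEB at Q*: 14.2 + 1.4×73.0000 = 116.4000.

subsidy = $116.4 per unit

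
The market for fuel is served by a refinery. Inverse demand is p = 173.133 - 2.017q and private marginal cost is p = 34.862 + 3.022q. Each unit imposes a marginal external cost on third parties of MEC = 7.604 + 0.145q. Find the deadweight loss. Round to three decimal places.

Market equilibrium (private): 34.862 + 3.022q = 173.133 - 2.017q → q_m = 27.4402.
Social marginal cost = private MC + MEC = 42.466 + 3.167q.
Set SMC = demand: 42.466 + 3.167q = 173.133 - 2.017q → q* = 25.2058.
The welfare-loss triangle has base |q_m − q*| and height MEC(q_m) (the vertical gap between SMC and demand is zero at q* and MEC at q_m).
DWL = ½ × 2.2344 × 11.5828 = 12.9403.

DWL = 12.940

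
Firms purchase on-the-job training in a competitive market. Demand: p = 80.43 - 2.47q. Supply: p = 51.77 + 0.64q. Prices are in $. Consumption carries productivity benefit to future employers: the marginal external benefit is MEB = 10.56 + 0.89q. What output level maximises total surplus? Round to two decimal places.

q* = 17.67

Social marginal benefit = demand + MEB = 90.99 - 1.58q.
Set SMB = MC: 90.99 - 1.58q = 51.77 + 0.64q → q* = 17.6667.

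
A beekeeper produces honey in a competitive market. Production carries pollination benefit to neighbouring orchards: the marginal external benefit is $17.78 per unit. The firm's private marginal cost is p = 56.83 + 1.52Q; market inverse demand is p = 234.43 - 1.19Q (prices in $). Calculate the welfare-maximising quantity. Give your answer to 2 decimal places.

Social marginal cost = private MC − MEB = 39.05 + 1.52Q.
Set SMC = demand: 39.05 + 1.52Q = 234.43 - 1.19Q → Q* = 72.0959.

Q* = 72.10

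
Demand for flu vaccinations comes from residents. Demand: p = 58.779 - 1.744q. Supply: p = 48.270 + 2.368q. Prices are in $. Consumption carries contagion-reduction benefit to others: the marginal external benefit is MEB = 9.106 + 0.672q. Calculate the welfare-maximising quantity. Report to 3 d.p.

q* = 5.702

Social marginal benefit = demand + MEB = 67.885 - 1.072q.
Set SMB = MC: 67.885 - 1.072q = 48.270 + 2.368q → q* = 5.7020.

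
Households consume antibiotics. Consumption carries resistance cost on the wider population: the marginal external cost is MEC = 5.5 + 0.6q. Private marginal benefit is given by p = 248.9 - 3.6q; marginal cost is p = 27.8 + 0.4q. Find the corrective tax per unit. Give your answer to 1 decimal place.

tax = 33.6 per unit

Social marginal benefit = demand − MEC = 243.4 - 4.2q.
Set SMB = MC: 243.4 - 4.2q = 27.8 + 0.4q → q* = 46.8696.
The Pigouvian tax equals MEC at q*: 5.5 + 0.6×46.8696 = 33.6218.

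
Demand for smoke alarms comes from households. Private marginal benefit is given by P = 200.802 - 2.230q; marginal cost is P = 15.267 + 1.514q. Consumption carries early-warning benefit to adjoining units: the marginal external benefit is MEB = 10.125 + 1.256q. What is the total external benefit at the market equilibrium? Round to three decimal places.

2043.944

Market equilibrium (private): 15.267 + 1.514q = 200.802 - 2.230q → q_m = 49.5553.
Total external benefit = ∫₀^{q_m} (10.125 + 1.256q) dq = 10.125×49.5553 + ½×1.256×49.5553² = 2043.9444.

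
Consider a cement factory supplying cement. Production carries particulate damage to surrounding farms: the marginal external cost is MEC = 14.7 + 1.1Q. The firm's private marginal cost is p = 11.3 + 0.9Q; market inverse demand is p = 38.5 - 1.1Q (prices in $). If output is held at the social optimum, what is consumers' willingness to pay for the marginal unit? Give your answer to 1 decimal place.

Social marginal cost = private MC + MEC = 26.0 + 2.0Q.
Set SMC = demand: 26.0 + 2.0Q = 38.5 - 1.1Q → Q* = 4.0323.
Consumer price on the demand curve at Q*: 38.5 − 1.1×4.0323 = 34.0645.

P = $34.1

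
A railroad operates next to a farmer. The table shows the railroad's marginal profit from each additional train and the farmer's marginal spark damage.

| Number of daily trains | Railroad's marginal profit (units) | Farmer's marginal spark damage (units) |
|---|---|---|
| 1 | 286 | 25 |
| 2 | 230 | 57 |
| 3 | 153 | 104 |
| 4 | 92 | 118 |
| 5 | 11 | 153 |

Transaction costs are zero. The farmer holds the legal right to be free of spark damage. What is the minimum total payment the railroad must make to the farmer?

186

Efficient level: marginal profit ≥ marginal spark damage through level 3, so k* = 3.
With the farmer holding the right, the railroad must at least compensate total damage at k*: 25 + 57 + 104 = 186.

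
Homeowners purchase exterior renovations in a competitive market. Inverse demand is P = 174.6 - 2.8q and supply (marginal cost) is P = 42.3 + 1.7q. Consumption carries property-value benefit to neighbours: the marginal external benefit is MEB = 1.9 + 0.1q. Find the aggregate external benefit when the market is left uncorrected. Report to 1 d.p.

Market equilibrium (private): 42.3 + 1.7q = 174.6 - 2.8q → q_m = 29.4000.
Total external benefit = ∫₀^{q_m} (1.9 + 0.1q) dq = 1.9×29.4000 + ½×0.1×29.4000² = 99.0780.

99.1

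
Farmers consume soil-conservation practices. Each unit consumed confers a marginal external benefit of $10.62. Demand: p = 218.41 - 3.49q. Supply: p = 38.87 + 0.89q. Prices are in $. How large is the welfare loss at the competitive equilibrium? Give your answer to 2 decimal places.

Market equilibrium (private): 38.87 + 0.89q = 218.41 - 3.49q → q_m = 40.9909.
Social marginal benefit = demand + MEB = 229.03 - 3.49q.
Set SMB = MC: 229.03 - 3.49q = 38.87 + 0.89q → q* = 43.4155.
Height of the DWL triangle at q_m is SMB(q_m) − MC(q_m) = MEB(q_m) = 10.6200.
DWL = ½ × 2.4246 × 10.6200 = 12.8746.

DWL = $12.87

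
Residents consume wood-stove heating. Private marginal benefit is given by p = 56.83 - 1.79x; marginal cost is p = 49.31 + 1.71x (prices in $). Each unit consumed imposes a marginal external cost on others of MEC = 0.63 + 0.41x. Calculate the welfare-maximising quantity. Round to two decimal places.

Social marginal benefit = demand − MEC = 56.20 - 2.20x.
Set SMB = MC: 56.20 - 2.20x = 49.31 + 1.71x → x* = 1.7621.

x* = 1.76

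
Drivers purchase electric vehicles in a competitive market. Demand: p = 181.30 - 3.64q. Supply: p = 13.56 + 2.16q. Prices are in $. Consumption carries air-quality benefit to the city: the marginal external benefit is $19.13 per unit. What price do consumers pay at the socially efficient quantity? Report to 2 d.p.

P = $64.02

Social marginal benefit = demand + MEB = 200.43 - 3.64q.
Set SMB = MC: 200.43 - 3.64q = 13.56 + 2.16q → q* = 32.2190.
Consumer price on the demand curve at q*: 181.30 − 3.64×32.2190 = 64.0228.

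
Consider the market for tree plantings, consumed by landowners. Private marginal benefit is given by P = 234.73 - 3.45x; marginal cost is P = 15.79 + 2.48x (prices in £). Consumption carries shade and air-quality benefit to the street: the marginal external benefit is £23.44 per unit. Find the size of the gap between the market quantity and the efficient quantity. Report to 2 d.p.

3.95 units

Market equilibrium (private): 15.79 + 2.48x = 234.73 - 3.45x → x_m = 36.9207.
Social marginal benefit = demand + MEB = 258.17 - 3.45x.
Set SMB = MC: 258.17 - 3.45x = 15.79 + 2.48x → x* = 40.8735.
Gap = |36.9207 − 40.8735| = 3.9528.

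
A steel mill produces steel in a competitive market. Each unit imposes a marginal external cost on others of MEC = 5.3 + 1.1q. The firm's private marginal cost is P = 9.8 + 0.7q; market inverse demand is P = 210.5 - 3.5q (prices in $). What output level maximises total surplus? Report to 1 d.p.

Social marginal cost = private MC + MEC = 15.1 + 1.8q.
Set SMC = demand: 15.1 + 1.8q = 210.5 - 3.5q → q* = 36.8679.

q* = 36.9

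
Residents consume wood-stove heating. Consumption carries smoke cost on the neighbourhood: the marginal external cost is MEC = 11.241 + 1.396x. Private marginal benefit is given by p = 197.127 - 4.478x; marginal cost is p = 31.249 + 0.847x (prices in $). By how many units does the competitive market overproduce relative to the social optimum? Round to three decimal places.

Market equilibrium (private): 31.249 + 0.847x = 197.127 - 4.478x → x_m = 31.1508.
Social marginal benefit = demand − MEC = 185.886 - 5.874x.
Set SMB = MC: 185.886 - 5.874x = 31.249 + 0.847x → x* = 23.0080.
Gap = |31.1508 − 23.0080| = 8.1428.

8.143 units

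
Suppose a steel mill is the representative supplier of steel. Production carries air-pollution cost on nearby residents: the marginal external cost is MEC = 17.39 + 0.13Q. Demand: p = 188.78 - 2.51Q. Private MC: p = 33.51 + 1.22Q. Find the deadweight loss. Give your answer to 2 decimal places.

Market equilibrium (private): 33.51 + 1.22Q = 188.78 - 2.51Q → Q_m = 41.6273.
Social marginal cost = private MC + MEC = 50.90 + 1.35Q.
Set SMC = demand: 50.90 + 1.35Q = 188.78 - 2.51Q → Q* = 35.7202.
Between Q* and Q_m the wedge SMC − demand runs linearly from 0 to MEC(Q_m), so the loss is a triangle.
DWL = ½ × 5.9071 × 22.8016 = 67.3457.

DWL = 67.35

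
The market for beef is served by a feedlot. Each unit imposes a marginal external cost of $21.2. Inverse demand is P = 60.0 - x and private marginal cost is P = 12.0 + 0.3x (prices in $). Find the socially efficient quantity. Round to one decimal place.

x* = 20.6

Social marginal cost = private MC + MEC = 33.2 + 0.3x.
Set SMC = demand: 33.2 + 0.3x = 60.0 - x → x* = 20.6154.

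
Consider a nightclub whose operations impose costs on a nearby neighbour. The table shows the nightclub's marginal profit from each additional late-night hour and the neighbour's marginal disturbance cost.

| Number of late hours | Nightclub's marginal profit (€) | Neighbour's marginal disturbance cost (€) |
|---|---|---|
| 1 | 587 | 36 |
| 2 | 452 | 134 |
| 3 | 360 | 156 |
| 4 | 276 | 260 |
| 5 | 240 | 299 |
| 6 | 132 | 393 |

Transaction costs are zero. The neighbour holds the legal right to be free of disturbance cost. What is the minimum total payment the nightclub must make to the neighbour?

Efficient level: marginal profit ≥ marginal disturbance cost through level 4, so k* = 4.
With the neighbour holding the right, the nightclub must at least compensate total damage at k*: 36 + 134 + 156 + 260 = 586.

€586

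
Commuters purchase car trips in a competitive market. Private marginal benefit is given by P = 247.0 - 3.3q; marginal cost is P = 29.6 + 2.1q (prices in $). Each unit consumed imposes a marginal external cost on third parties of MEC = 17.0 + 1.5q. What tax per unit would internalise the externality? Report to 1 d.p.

Social marginal benefit = demand − MEC = 230.0 - 4.8q.
Set SMB = MC: 230.0 - 4.8q = 29.6 + 2.1q → q* = 29.0435.
The Pigouvian tax equals MEC at q*: 17.0 + 1.5×29.0435 = 60.5653.

tax = $60.6 per unit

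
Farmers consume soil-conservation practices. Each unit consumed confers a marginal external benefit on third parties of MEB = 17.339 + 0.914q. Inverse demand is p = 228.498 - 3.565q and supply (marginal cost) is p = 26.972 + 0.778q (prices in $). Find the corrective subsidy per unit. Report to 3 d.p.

subsidy = $75.677 per unit

Social marginal benefit = demand + MEB = 245.837 - 2.651q.
Set SMB = MC: 245.837 - 2.651q = 26.972 + 0.778q → q* = 63.8276.
The Pigouvian subsidy equals MEB at q*: 17.339 + 0.914×63.8276 = 75.6774.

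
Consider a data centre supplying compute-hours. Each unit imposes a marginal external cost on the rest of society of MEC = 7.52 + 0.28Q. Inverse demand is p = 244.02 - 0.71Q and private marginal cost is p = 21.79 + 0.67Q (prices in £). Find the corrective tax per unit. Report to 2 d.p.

tax = £43.74 per unit

Social marginal cost = private MC + MEC = 29.31 + 0.95Q.
Set SMC = demand: 29.31 + 0.95Q = 244.02 - 0.71Q → Q* = 129.3434.
The Pigouvian tax equals MEC at Q*: 7.52 + 0.28×129.3434 = 43.7362.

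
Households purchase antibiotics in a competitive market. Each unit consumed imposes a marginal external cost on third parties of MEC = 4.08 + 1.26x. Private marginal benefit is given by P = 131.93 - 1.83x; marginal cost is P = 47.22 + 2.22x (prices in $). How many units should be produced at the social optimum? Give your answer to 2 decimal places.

Social marginal benefit = demand − MEC = 127.85 - 3.09x.
Set SMB = MC: 127.85 - 3.09x = 47.22 + 2.22x → x* = 15.1846.

x* = 15.18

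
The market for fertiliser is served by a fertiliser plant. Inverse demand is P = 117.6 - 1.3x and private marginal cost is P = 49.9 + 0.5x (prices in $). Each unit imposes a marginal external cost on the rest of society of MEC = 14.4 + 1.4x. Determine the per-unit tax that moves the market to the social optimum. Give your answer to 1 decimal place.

tax = $37.7 per unit

Social marginal cost = private MC + MEC = 64.3 + 1.9x.
Set SMC = demand: 64.3 + 1.9x = 117.6 - 1.3x → x* = 16.6563.
The Pigouvian tax equals MEC at x*: 14.4 + 1.4×16.6563 = 37.7188.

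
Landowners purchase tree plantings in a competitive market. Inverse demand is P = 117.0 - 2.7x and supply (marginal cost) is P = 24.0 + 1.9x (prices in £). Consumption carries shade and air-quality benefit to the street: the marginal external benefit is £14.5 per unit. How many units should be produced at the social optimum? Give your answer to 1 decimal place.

Social marginal benefit = demand + MEB = 131.5 - 2.7x.
Set SMB = MC: 131.5 - 2.7x = 24.0 + 1.9x → x* = 23.3696.

x* = 23.4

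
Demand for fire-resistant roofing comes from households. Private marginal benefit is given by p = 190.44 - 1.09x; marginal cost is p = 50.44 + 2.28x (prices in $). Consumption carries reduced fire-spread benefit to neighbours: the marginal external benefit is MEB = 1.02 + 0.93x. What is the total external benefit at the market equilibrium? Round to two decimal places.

$844.88

Market equilibrium (private): 50.44 + 2.28x = 190.44 - 1.09x → x_m = 41.5430.
Total external benefit = ∫₀^{x_m} (1.02 + 0.93x) dx = 1.02×41.5430 + ½×0.93×41.5430² = 844.8806.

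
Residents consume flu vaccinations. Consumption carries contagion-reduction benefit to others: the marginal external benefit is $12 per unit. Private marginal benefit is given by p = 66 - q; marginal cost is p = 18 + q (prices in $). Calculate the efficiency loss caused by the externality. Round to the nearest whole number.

DWL = $36

Market equilibrium (private): 18 + q = 66 - q → q_m = 24.0000.
Social marginal benefit = demand + MEB = 78 - q.
Set SMB = MC: 78 - q = 18 + q → q* = 30.0000.
Between q* and q_m the wedge SMB − MC runs linearly from 0 to MEB(q_m), so the loss is a triangle.
DWL = ½ × 6.0000 × 12.0000 = 36.0000.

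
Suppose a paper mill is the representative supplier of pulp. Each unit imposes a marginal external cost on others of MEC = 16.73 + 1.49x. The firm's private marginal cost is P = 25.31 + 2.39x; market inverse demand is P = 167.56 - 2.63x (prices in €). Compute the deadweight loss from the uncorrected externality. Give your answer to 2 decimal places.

DWL = €266.92

Market equilibrium (private): 25.31 + 2.39x = 167.56 - 2.63x → x_m = 28.3367.
Social marginal cost = private MC + MEC = 42.04 + 3.88x.
Set SMC = demand: 42.04 + 3.88x = 167.56 - 2.63x → x* = 19.2811.
Height of the DWL triangle at x_m is SMC(x_m) − demand(x_m) = MEC(x_m) = 58.9516.
DWL = ½ × 9.0556 × 58.9516 = 266.9211.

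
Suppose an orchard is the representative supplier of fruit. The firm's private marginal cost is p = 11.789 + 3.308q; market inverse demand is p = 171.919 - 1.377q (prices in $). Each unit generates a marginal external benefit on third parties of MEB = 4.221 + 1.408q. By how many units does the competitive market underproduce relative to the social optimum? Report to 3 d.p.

15.974 units

Market equilibrium (private): 11.789 + 3.308q = 171.919 - 1.377q → q_m = 34.1793.
Social marginal cost = private MC − MEB = 7.568 + 1.900q.
Set SMC = demand: 7.568 + 1.900q = 171.919 - 1.377q → q* = 50.1529.
Gap = |34.1793 − 50.1529| = 15.9736.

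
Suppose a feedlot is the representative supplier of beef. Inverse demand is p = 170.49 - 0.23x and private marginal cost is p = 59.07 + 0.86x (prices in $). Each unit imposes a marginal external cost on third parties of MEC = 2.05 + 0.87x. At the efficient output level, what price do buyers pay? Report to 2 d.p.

Social marginal cost = private MC + MEC = 61.12 + 1.73x.
Set SMC = demand: 61.12 + 1.73x = 170.49 - 0.23x → x* = 55.8010.
Consumer price on the demand curve at x*: 170.49 − 0.23×55.8010 = 157.6558.

P = $157.66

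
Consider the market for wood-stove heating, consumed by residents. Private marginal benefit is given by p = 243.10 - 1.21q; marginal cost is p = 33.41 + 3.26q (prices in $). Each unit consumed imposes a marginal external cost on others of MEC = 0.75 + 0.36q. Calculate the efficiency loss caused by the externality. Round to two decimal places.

DWL = $32.20

Market equilibrium (private): 33.41 + 3.26q = 243.10 - 1.21q → q_m = 46.9105.
Social marginal benefit = demand − MEC = 242.35 - 1.57q.
Set SMB = MC: 242.35 - 1.57q = 33.41 + 3.26q → q* = 43.2588.
Height of the DWL triangle at q_m is MC(q_m) − SMB(q_m) = MEC(q_m) = 17.6378.
DWL = ½ × 3.6517 × 17.6378 = 32.2040.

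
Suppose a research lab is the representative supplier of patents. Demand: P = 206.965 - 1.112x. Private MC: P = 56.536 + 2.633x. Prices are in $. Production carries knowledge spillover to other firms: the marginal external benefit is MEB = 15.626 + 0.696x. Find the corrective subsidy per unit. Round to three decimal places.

subsidy = $53.532 per unit

Social marginal cost = private MC − MEB = 40.910 + 1.937x.
Set SMC = demand: 40.910 + 1.937x = 206.965 - 1.112x → x* = 54.4621.
The Pigouvian subsidy equals MEB at x*: 15.626 + 0.696×54.4621 = 53.5316.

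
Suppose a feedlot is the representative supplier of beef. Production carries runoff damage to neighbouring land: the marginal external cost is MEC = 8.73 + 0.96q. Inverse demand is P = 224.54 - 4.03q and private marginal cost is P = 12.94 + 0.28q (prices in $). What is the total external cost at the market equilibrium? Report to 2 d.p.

Market equilibrium (private): 12.94 + 0.28q = 224.54 - 4.03q → q_m = 49.0951.
Total external cost = ∫₀^{q_m} (8.73 + 0.96q) dq = 8.73×49.0951 + ½×0.96×49.0951² = 1585.5581.

$1585.56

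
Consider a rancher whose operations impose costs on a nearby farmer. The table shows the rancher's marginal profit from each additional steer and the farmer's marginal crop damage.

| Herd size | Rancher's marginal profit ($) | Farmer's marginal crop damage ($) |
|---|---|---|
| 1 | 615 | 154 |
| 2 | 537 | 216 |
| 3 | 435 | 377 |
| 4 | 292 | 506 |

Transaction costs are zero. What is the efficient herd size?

Bargaining reaches the level where marginal profit last exceeds marginal crop damage.
That holds through level 3 (435 ≥ 377) but not at 4 (292 < 506).

3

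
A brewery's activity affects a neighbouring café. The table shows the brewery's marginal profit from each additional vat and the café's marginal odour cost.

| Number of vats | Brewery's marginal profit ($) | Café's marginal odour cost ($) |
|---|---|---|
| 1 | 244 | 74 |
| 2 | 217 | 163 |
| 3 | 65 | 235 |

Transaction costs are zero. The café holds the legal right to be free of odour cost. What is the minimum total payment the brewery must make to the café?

$237

Efficient level: marginal profit ≥ marginal odour cost through level 2, so k* = 2.
With the café holding the right, the brewery must at least compensate total damage at k*: 74 + 163 = 237.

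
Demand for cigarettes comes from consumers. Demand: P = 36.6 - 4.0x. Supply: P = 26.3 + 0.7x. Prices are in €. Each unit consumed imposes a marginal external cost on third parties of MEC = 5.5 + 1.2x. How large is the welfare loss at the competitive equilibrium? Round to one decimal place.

Market equilibrium (private): 26.3 + 0.7x = 36.6 - 4.0x → x_m = 2.1915.
Social marginal benefit = demand − MEC = 31.1 - 5.2x.
Set SMB = MC: 31.1 - 5.2x = 26.3 + 0.7x → x* = 0.8136.
Between x* and x_m the wedge MC − SMB runs linearly from 0 to MEC(x_m), so the loss is a triangle.
DWL = ½ × 1.3779 × 8.1298 = 5.6010.

DWL = €5.6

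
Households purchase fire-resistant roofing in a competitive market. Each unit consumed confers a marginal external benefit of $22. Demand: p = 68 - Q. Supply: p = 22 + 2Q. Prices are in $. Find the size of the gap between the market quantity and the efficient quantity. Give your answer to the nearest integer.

Market equilibrium (private): 22 + 2Q = 68 - Q → Q_m = 15.3333.
Social marginal benefit = demand + MEB = 90 - Q.
Set SMB = MC: 90 - Q = 22 + 2Q → Q* = 22.6667.
Gap = |15.3333 − 22.6667| = 7.3334.

7 units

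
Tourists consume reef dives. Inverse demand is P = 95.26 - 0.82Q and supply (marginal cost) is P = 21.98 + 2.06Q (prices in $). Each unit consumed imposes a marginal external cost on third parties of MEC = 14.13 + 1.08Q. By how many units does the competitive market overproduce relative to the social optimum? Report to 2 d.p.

Market equilibrium (private): 21.98 + 2.06Q = 95.26 - 0.82Q → Q_m = 25.4444.
Social marginal benefit = demand − MEC = 81.13 - 1.90Q.
Set SMB = MC: 81.13 - 1.90Q = 21.98 + 2.06Q → Q* = 14.9369.
Gap = |25.4444 − 14.9369| = 10.5075.

10.51 units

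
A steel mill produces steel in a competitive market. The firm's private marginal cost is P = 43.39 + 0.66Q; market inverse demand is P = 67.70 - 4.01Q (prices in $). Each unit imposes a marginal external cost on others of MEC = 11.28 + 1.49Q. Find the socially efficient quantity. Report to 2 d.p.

Social marginal cost = private MC + MEC = 54.67 + 2.15Q.
Set SMC = demand: 54.67 + 2.15Q = 67.70 - 4.01Q → Q* = 2.1153.

Q* = 2.12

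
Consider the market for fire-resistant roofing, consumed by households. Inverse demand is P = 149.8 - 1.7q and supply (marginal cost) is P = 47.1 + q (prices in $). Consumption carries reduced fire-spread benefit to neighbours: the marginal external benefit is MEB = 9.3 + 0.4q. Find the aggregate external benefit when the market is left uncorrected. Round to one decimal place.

$643.1

Market equilibrium (private): 47.1 + q = 149.8 - 1.7q → q_m = 38.0370.
Total external benefit = ∫₀^{q_m} (9.3 + 0.4q) dq = 9.3×38.0370 + ½×0.4×38.0370² = 643.1068.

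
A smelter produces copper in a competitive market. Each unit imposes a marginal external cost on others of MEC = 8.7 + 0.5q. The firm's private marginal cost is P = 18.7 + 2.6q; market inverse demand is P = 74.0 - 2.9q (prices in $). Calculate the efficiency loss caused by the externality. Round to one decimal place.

Market equilibrium (private): 18.7 + 2.6q = 74.0 - 2.9q → q_m = 10.0545.
Social marginal cost = private MC + MEC = 27.4 + 3.1q.
Set SMC = demand: 27.4 + 3.1q = 74.0 - 2.9q → q* = 7.7667.
The welfare-loss triangle has base |q_m − q*| and height MEC(q_m) (the vertical gap between SMC and demand is zero at q* and MEC at q_m).
DWL = ½ × 2.2878 × 13.7273 = 15.7027.

DWL = $15.7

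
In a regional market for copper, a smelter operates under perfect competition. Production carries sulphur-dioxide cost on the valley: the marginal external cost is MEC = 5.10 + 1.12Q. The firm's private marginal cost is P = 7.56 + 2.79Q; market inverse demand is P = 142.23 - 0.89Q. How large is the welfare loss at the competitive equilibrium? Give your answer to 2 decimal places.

DWL = 221.25

Market equilibrium (private): 7.56 + 2.79Q = 142.23 - 0.89Q → Q_m = 36.5951.
Social marginal cost = private MC + MEC = 12.66 + 3.91Q.
Set SMC = demand: 12.66 + 3.91Q = 142.23 - 0.89Q → Q* = 26.9938.
The welfare-loss triangle has base |Q_m − Q*| and height MEC(Q_m) (the vertical gap between SMC and demand is zero at Q* and MEC at Q_m).
DWL = ½ × 9.6013 × 46.0865 = 221.2452.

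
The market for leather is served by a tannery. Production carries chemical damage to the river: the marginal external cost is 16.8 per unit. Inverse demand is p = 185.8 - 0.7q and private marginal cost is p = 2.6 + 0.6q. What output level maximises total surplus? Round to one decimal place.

q* = 128.0

Social marginal cost = private MC + MEC = 19.4 + 0.6q.
Set SMC = demand: 19.4 + 0.6q = 185.8 - 0.7q → q* = 128.0000.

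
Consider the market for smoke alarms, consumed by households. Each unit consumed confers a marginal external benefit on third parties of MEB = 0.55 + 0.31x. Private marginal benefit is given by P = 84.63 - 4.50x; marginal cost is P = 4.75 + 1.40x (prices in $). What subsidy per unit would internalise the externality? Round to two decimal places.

Social marginal benefit = demand + MEB = 85.18 - 4.19x.
Set SMB = MC: 85.18 - 4.19x = 4.75 + 1.40x → x* = 14.3882.
The Pigouvian subsidy equals MEB at x*: 0.55 + 0.31×14.3882 = 5.0103.

subsidy = $5.01 per unit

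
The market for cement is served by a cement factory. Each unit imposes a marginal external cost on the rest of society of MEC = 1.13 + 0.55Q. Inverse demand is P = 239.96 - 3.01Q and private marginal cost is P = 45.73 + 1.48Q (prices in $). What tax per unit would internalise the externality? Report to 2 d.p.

tax = $22.20 per unit

Social marginal cost = private MC + MEC = 46.86 + 2.03Q.
Set SMC = demand: 46.86 + 2.03Q = 239.96 - 3.01Q → Q* = 38.3135.
The Pigouvian tax equals MEC at Q*: 1.13 + 0.55×38.3135 = 22.2024.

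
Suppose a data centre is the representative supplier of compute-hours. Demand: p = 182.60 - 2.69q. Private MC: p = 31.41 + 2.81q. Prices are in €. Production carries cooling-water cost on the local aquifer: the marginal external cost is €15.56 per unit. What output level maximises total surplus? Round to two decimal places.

Social marginal cost = private MC + MEC = 46.97 + 2.81q.
Set SMC = demand: 46.97 + 2.81q = 182.60 - 2.69q → q* = 24.6600.

q* = 24.66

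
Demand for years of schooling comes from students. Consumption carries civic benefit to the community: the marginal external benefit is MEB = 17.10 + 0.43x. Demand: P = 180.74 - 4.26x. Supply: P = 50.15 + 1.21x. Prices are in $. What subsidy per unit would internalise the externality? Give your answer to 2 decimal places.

subsidy = $29.70 per unit

Social marginal benefit = demand + MEB = 197.84 - 3.83x.
Set SMB = MC: 197.84 - 3.83x = 50.15 + 1.21x → x* = 29.3036.
The Pigouvian subsidy equals MEB at x*: 17.10 + 0.43×29.3036 = 29.7005.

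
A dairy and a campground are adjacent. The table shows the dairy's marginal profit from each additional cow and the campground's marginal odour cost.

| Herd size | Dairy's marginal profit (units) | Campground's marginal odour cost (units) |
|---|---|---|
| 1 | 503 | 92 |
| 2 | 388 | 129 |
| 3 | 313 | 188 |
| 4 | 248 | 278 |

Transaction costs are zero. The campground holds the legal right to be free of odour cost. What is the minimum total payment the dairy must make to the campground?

Efficient level: marginal profit ≥ marginal odour cost through level 3, so k* = 3.
With the campground holding the right, the dairy must at least compensate total damage at k*: 92 + 129 + 188 = 409.

409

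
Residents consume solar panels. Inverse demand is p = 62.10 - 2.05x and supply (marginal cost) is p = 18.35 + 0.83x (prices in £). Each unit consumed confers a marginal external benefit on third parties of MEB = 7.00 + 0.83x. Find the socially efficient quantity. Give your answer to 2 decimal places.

Social marginal benefit = demand + MEB = 69.10 - 1.22x.
Set SMB = MC: 69.10 - 1.22x = 18.35 + 0.83x → x* = 24.7561.

x* = 24.76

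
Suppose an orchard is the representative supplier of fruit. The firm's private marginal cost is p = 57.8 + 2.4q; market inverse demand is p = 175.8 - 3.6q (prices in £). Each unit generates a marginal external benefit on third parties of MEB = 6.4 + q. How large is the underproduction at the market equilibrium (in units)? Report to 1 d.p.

5.2 units

Market equilibrium (private): 57.8 + 2.4q = 175.8 - 3.6q → q_m = 19.6667.
Social marginal cost = private MC − MEB = 51.4 + 1.4q.
Set SMC = demand: 51.4 + 1.4q = 175.8 - 3.6q → q* = 24.8800.
Gap = |19.6667 − 24.8800| = 5.2133.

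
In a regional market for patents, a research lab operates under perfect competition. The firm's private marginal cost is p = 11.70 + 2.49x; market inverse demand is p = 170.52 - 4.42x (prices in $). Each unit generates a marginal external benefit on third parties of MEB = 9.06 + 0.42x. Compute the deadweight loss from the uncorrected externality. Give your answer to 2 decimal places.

Market equilibrium (private): 11.70 + 2.49x = 170.52 - 4.42x → x_m = 22.9841.
Social marginal cost = private MC − MEB = 2.64 + 2.07x.
Set SMC = demand: 2.64 + 2.07x = 170.52 - 4.42x → x* = 25.8675.
Between x* and x_m the wedge demand − SMC runs linearly from 0 to MEB(x_m), so the loss is a triangle.
DWL = ½ × 2.8834 × 18.7133 = 26.9790.

DWL = $26.98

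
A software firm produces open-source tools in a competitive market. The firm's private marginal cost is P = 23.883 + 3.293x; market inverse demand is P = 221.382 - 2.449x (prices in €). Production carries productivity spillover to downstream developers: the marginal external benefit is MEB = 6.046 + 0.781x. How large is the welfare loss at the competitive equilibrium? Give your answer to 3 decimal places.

DWL = €109.151

Market equilibrium (private): 23.883 + 3.293x = 221.382 - 2.449x → x_m = 34.3955.
Social marginal cost = private MC − MEB = 17.837 + 2.512x.
Set SMC = demand: 17.837 + 2.512x = 221.382 - 2.449x → x* = 41.0290.
The welfare-loss triangle has base |x_m − x*| and height MEB(x_m) (the vertical gap between SMC and demand is zero at x* and MEB at x_m).
DWL = ½ × 6.6335 × 32.9089 = 109.1506.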